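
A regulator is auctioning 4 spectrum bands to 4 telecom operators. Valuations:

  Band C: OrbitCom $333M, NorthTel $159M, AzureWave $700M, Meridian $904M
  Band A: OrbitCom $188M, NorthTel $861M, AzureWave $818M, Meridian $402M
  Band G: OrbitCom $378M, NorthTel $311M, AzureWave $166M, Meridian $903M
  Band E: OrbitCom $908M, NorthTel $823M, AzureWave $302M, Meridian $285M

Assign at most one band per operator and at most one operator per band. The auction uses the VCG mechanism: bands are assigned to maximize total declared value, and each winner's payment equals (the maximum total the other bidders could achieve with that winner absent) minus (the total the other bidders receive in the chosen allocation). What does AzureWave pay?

AzureWave pays $1M.

Efficient allocation: OrbitCom→Band E ($908M), NorthTel→Band A ($861M), AzureWave→Band C ($700M), Meridian→Band G ($903M); total welfare W = $3372M.
AzureWave receives Band C at value $700M, so the others get W − 700 = $2672M.
Without AzureWave: best allocation of the remaining 3 bidders over all 4 bands is OrbitCom→Band E ($908M), NorthTel→Band A ($861M), Meridian→Band C ($904M), total $2673M.
VCG payment = (others' best without AzureWave) − (others' welfare with AzureWave) = 2673 − 2672 = $1M.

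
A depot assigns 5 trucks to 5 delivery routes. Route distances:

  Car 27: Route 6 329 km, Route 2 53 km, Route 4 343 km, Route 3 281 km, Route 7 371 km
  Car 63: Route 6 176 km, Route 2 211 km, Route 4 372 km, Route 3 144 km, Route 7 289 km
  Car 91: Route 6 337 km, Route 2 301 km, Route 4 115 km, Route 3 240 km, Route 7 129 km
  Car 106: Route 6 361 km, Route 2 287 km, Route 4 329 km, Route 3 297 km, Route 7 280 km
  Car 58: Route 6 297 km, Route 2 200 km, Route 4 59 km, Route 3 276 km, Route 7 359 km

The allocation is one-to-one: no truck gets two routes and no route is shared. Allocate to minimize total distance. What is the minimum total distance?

Min total: 714 km

Optimal: Car 27→Route 2 (53 km), Car 63→Route 6 (176 km), Car 91→Route 7 (129 km), Car 106→Route 3 (297 km), Car 58→Route 4 (59 km) — total 53+176+129+297+59 = 714 km.
Checked against all permutations: 714 km is optimal.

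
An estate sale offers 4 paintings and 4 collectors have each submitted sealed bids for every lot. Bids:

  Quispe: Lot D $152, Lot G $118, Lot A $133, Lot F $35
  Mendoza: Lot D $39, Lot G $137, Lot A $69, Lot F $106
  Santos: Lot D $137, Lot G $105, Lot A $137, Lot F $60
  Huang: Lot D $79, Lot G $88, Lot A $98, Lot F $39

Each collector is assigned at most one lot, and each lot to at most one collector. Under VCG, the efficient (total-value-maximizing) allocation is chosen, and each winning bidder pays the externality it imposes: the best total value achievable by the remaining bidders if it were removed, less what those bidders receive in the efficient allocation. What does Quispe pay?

Efficient allocation: Quispe→Lot D ($152), Mendoza→Lot F ($106), Santos→Lot A ($137), Huang→Lot G ($88); total welfare W = $483.
Quispe receives Lot D at value $152, so the others get W − 152 = $331.
Without Quispe: best allocation of the remaining 3 bidders over all 4 lots is Mendoza→Lot G ($137), Santos→Lot D ($137), Huang→Lot A ($98), total $372.
VCG payment = (others' best without Quispe) − (others' welfare with Quispe) = 372 − 331 = $41.

Quispe pays $41.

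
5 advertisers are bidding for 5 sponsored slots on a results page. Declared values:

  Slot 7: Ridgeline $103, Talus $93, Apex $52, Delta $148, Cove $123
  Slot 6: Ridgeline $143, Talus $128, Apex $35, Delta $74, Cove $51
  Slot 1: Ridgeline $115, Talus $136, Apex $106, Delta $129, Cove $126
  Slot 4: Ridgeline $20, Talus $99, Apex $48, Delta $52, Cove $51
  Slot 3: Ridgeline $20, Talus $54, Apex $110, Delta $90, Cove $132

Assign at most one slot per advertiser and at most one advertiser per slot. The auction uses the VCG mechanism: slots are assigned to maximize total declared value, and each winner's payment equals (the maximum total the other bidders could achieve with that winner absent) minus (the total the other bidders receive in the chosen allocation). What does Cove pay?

Efficient allocation: Ridgeline→Slot 6 ($143), Talus→Slot 4 ($99), Apex→Slot 1 ($106), Delta→Slot 7 ($148), Cove→Slot 3 ($132); total welfare W = $628.
Cove receives Slot 3 at value $132, so the others get W − 132 = $496.
Without Cove: best allocation of the remaining 4 bidders over all 5 slots is Ridgeline→Slot 6 ($143), Talus→Slot 1 ($136), Apex→Slot 3 ($110), Delta→Slot 7 ($148), total $537.
VCG payment = (others' best without Cove) − (others' welfare with Cove) = 537 − 496 = $41.

Cove pays $41.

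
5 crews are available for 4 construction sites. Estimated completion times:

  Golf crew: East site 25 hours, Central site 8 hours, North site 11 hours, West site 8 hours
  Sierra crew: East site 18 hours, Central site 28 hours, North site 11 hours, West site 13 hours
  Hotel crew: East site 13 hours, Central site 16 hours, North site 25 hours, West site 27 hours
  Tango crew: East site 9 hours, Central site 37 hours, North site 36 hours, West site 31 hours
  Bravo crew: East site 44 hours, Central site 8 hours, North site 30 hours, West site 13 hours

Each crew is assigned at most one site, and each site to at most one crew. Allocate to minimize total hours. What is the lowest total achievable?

Min total: 36 hours

Optimal: Tango crew→East site (9 hours), Bravo crew→Central site (8 hours), Sierra crew→North site (11 hours), Golf crew→West site (8 hours) — total 9+8+11+8 = 36 hours.
Column-greedy (each site in turn goes to its cheapest remaining crew) gives 41 hours, worse by 5.
Every other assignment is strictly worse.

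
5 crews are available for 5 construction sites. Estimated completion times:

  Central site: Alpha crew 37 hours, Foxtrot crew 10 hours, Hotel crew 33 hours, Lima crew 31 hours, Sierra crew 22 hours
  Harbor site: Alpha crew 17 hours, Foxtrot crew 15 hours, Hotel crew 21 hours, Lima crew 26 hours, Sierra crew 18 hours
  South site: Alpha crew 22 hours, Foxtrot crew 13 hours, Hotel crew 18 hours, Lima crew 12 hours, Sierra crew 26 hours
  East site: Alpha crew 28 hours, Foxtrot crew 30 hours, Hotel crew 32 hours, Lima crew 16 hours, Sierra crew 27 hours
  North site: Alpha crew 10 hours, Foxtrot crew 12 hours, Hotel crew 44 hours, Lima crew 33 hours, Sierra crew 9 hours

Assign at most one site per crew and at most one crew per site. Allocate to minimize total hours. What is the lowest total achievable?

This is the linear assignment problem.
Optimal: Alpha crew→Harbor site (17 hours), Foxtrot crew→Central site (10 hours), Hotel crew→South site (18 hours), Lima crew→East site (16 hours), Sierra crew→North site (9 hours) — total 17+10+18+16+9 = 70 hours.
Min-entry greedy (repeatedly take the single cheapest remaining cell) gives 80 hours, worse by 10.
Swapping Alpha crew↔Hotel crew (Alpha crew→South site 22 hours, Hotel crew→Harbor site 21 hours) adds 8.
Every other assignment is strictly worse.

Minimum total: 70 hours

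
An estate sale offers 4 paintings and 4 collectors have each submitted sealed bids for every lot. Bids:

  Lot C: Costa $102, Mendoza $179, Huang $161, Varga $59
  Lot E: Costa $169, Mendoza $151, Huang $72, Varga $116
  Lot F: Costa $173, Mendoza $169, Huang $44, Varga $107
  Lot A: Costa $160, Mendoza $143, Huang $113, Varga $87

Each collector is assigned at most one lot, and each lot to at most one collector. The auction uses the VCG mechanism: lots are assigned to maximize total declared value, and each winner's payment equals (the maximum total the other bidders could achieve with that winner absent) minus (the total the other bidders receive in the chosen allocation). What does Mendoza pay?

Mendoza pays $13.

Efficient allocation: Costa→Lot A ($160), Mendoza→Lot F ($169), Huang→Lot C ($161), Varga→Lot E ($116); total welfare W = $606.
Mendoza receives Lot F at value $169, so the others get W − 169 = $437.
Without Mendoza: best allocation of the remaining 3 bidders over all 4 lots is Costa→Lot F ($173), Huang→Lot C ($161), Varga→Lot E ($116), total $450.
VCG payment = (others' best without Mendoza) − (others' welfare with Mendoza) = 450 − 437 = $13.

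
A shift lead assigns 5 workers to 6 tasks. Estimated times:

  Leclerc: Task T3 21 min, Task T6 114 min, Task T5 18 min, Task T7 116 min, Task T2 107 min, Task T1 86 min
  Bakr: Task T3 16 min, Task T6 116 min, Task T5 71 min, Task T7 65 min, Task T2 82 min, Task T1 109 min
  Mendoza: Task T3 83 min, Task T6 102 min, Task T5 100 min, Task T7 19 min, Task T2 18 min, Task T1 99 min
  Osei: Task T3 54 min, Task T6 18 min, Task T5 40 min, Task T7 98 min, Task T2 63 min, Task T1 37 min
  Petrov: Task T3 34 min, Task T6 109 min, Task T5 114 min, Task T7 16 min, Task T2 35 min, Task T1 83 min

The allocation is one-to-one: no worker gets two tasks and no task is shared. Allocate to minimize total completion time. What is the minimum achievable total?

Minimum total: 86 min

Optimal: Leclerc→Task T5 (18 min), Bakr→Task T3 (16 min), Mendoza→Task T2 (18 min), Osei→Task T6 (18 min), Petrov→Task T7 (16 min) — total 18+16+18+18+16 = 86 min.
Next-best assignment: Leclerc→Task T5, Bakr→Task T3, Mendoza→Task T2, Osei→Task T1, Petrov→Task T7 = 105 min.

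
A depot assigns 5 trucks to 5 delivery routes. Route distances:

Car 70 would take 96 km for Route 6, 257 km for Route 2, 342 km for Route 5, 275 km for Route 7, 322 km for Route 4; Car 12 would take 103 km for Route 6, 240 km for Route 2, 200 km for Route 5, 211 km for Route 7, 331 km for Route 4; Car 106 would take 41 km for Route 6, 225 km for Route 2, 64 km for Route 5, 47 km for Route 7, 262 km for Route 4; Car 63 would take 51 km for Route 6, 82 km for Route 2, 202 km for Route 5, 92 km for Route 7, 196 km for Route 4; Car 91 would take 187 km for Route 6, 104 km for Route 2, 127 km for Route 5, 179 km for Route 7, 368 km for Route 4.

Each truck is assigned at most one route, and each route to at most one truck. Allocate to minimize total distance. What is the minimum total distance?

This is a one-to-one assignment (minimum-cost bipartite matching).
Optimal: Car 70→Route 6 (96 km), Car 12→Route 5 (200 km), Car 106→Route 7 (47 km), Car 63→Route 4 (196 km), Car 91→Route 2 (104 km) — total 96+200+47+196+104 = 643 km.
Row-greedy (each truck in turn takes its cheapest remaining route) gives 793 km, worse by 150.
Next-best assignment: Car 70→Route 6, Car 12→Route 7, Car 106→Route 5, Car 63→Route 4, Car 91→Route 2 = 671 km.
Checked against all permutations: 643 km is optimal.

Minimum total: 643 km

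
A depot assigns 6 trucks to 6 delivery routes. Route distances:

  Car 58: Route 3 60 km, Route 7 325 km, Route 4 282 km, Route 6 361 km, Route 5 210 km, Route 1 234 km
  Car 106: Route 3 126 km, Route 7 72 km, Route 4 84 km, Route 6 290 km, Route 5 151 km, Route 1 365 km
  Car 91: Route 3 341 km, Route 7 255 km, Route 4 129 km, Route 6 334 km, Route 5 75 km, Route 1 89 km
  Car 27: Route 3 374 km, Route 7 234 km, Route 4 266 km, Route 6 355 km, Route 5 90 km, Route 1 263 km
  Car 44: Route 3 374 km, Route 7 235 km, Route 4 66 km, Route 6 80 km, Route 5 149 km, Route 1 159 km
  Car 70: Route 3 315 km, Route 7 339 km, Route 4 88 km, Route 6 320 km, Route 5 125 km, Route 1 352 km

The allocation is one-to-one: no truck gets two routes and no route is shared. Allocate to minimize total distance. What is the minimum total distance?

Min total: 479 km

Optimal: Car 58→Route 3 (60 km), Car 106→Route 7 (72 km), Car 91→Route 1 (89 km), Car 27→Route 5 (90 km), Car 44→Route 6 (80 km), Car 70→Route 4 (88 km) — total 60+72+89+90+80+88 = 479 km.
Min-entry greedy (repeatedly take the single cheapest remaining cell) gives 856 km, worse by 377.
Next-best assignment: Car 58→Route 3, Car 106→Route 7, Car 91→Route 5, Car 27→Route 1, Car 44→Route 6, Car 70→Route 4 = 638 km.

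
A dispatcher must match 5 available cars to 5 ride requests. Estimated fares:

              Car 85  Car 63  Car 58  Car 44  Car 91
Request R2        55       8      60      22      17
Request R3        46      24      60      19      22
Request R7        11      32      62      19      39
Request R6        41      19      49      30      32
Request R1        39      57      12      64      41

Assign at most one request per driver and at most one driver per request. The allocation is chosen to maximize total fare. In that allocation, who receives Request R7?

Treat this as an assignment problem: match each driver to one request.
Optimal: Car 85→Request R2 ($55), Car 63→Request R7 ($32), Car 58→Request R3 ($60), Car 44→Request R1 ($64), Car 91→Request R6 ($32) — total 55+32+60+64+32 = $243.
Swapping Car 85↔Car 91 (Car 85→Request R6 $41, Car 91→Request R2 $17) loses 29.
Every other assignment is strictly worse.
Car 63's own top request is Request R1 ($57), but forcing Car 63→Request R1 and reassigning the rest optimally gives only $241 — worse by 2.

Car 63 receives Request R7.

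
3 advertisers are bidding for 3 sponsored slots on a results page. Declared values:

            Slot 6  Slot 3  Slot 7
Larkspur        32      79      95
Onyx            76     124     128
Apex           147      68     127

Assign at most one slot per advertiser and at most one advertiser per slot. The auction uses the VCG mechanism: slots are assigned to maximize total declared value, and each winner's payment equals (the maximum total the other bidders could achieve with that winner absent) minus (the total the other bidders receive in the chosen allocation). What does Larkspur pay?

Efficient allocation: Larkspur→Slot 7 ($95), Onyx→Slot 3 ($124), Apex→Slot 6 ($147); total welfare W = $366.
Larkspur receives Slot 7 at value $95, so the others get W − 95 = $271.
Without Larkspur: best allocation of the remaining 2 bidders over all 3 slots is Onyx→Slot 7 ($128), Apex→Slot 6 ($147), total $275.
VCG payment = (others' best without Larkspur) − (others' welfare with Larkspur) = 275 − 271 = $4.

Larkspur pays $4.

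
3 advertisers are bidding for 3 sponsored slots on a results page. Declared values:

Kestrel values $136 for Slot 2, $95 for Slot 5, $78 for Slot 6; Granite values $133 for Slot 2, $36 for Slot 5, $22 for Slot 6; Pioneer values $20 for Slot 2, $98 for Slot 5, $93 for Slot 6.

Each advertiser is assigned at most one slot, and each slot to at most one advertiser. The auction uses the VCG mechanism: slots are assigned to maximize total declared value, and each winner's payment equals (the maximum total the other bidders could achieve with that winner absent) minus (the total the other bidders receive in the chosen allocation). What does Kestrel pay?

Efficient allocation: Kestrel→Slot 5 ($95), Granite→Slot 2 ($133), Pioneer→Slot 6 ($93); total welfare W = $321.
Kestrel receives Slot 5 at value $95, so the others get W − 95 = $226.
Without Kestrel: best allocation of the remaining 2 bidders over all 3 slots is Granite→Slot 2 ($133), Pioneer→Slot 5 ($98), total $231.
VCG payment = (others' best without Kestrel) − (others' welfare with Kestrel) = 231 − 226 = $5.

Kestrel pays $5.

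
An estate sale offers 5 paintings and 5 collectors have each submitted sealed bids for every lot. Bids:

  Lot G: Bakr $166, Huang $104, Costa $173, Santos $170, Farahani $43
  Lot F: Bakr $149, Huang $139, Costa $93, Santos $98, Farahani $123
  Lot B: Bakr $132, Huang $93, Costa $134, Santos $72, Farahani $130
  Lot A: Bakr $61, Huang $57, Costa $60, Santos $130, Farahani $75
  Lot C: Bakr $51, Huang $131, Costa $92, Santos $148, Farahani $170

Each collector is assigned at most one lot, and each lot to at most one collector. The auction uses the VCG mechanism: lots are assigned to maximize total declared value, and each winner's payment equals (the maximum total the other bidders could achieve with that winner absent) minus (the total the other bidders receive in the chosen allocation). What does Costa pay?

Costa pays $40.

Efficient allocation: Bakr→Lot B ($132), Huang→Lot F ($139), Costa→Lot G ($173), Santos→Lot A ($130), Farahani→Lot C ($170); total welfare W = $744.
Costa receives Lot G at value $173, so the others get W − 173 = $571.
Without Costa: best allocation of the remaining 4 bidders over all 5 lots is Bakr→Lot B ($132), Huang→Lot F ($139), Santos→Lot G ($170), Farahani→Lot C ($170), total $611.
VCG payment = (others' best without Costa) − (others' welfare with Costa) = 611 − 571 = $40.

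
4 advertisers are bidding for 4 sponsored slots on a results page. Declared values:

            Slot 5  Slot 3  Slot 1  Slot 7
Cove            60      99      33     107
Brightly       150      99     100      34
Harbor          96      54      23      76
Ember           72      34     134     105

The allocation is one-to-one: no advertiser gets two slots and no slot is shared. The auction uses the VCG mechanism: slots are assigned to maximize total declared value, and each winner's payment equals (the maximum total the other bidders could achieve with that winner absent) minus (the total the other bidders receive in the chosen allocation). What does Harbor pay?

Harbor pays $8.

Efficient allocation: Cove→Slot 3 ($99), Brightly→Slot 5 ($150), Harbor→Slot 7 ($76), Ember→Slot 1 ($134); total welfare W = $459.
Harbor receives Slot 7 at value $76, so the others get W − 76 = $383.
Without Harbor: best allocation of the remaining 3 bidders over all 4 slots is Cove→Slot 7 ($107), Brightly→Slot 5 ($150), Ember→Slot 1 ($134), total $391.
VCG payment = (others' best without Harbor) − (others' welfare with Harbor) = 391 − 383 = $8.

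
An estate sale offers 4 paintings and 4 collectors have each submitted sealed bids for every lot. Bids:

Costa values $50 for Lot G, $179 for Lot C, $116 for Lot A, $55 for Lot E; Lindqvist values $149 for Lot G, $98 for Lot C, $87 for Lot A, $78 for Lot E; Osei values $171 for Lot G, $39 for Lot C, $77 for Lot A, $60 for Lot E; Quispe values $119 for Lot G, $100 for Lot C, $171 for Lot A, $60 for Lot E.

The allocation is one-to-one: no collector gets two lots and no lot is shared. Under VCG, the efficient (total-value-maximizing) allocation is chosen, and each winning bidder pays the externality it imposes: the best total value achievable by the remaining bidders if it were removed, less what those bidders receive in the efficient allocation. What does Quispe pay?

Quispe pays $9.

Efficient allocation: Costa→Lot C ($179), Lindqvist→Lot E ($78), Osei→Lot G ($171), Quispe→Lot A ($171); total welfare W = $599.
Quispe receives Lot A at value $171, so the others get W − 171 = $428.
Without Quispe: best allocation of the remaining 3 bidders over all 4 lots is Costa→Lot C ($179), Lindqvist→Lot A ($87), Osei→Lot G ($171), total $437.
VCG payment = (others' best without Quispe) − (others' welfare with Quispe) = 437 − 428 = $9.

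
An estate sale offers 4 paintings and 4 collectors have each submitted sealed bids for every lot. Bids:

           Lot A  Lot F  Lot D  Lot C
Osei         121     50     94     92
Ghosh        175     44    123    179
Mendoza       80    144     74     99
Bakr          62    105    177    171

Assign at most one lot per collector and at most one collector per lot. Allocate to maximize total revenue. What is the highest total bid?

Max total: $621

Optimal: Osei→Lot A ($121), Ghosh→Lot C ($179), Mendoza→Lot F ($144), Bakr→Lot D ($177) — total 121+179+144+177 = $621.
Column-greedy (each lot in turn goes to its best remaining collector) gives $588, worse by 33.
Swapping Bakr↔Osei (Bakr→Lot A $62, Osei→Lot D $94) loses 142.
Every other assignment is strictly worse.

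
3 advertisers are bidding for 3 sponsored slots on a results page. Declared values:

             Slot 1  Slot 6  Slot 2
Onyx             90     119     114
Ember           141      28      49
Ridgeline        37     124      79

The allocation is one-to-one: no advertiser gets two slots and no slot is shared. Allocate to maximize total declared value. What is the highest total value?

Maximum total: $379

This is a one-to-one assignment (maximum-weight bipartite matching).
Optimal: Onyx→Slot 2 ($114), Ember→Slot 1 ($141), Ridgeline→Slot 6 ($124) — total 114+141+124 = $379.
Next-best assignment: Onyx→Slot 6, Ember→Slot 1, Ridgeline→Slot 2 = $339.
No other one-to-one assignment exceeds $379.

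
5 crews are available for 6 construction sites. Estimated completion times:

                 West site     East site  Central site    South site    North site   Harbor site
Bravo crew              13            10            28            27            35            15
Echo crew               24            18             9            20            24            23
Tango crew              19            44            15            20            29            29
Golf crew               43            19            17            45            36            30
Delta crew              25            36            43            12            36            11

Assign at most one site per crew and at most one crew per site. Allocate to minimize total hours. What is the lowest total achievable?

Optimal: Bravo crew→West site (13 hours), Echo crew→Central site (9 hours), Tango crew→South site (20 hours), Golf crew→East site (19 hours), Delta crew→Harbor site (11 hours) — total 13+9+20+19+11 = 72 hours.
Row-greedy (each crew in turn takes its cheapest remaining site) gives 80 hours, worse by 8.

Min total: 72 hours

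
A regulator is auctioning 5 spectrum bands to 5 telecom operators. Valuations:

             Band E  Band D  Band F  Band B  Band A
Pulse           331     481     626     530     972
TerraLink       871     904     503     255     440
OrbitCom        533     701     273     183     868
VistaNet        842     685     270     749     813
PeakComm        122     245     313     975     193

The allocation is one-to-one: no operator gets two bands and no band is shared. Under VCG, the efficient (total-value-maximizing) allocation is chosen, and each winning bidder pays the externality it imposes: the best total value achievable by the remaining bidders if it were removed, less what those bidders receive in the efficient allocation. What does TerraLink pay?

TerraLink pays $179M.

Efficient allocation: Pulse→Band F ($626M), TerraLink→Band D ($904M), OrbitCom→Band A ($868M), VistaNet→Band E ($842M), PeakComm→Band B ($975M); total welfare W = $4215M.
TerraLink receives Band D at value $904M, so the others get W − 904 = $3311M.
Without TerraLink: best allocation of the remaining 4 bidders over all 5 bands is Pulse→Band A ($972M), OrbitCom→Band D ($701M), VistaNet→Band E ($842M), PeakComm→Band B ($975M), total $3490M.
VCG payment = (others' best without TerraLink) − (others' welfare with TerraLink) = 3490 − 3311 = $179M.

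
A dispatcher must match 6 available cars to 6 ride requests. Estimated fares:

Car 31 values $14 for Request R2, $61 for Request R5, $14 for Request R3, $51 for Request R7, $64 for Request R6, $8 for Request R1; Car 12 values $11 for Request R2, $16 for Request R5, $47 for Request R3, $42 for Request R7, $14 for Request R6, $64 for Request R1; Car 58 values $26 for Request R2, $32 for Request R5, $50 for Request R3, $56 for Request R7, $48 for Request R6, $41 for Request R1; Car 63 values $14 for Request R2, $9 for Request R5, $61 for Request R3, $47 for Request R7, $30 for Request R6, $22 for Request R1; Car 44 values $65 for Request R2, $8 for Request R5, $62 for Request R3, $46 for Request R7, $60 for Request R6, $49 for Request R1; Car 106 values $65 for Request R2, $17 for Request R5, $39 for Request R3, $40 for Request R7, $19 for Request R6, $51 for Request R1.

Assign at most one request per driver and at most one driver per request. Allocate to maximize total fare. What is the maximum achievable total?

Max total: $367

This is a one-to-one assignment (maximum-weight bipartite matching).
Optimal: Car 31→Request R5 ($61), Car 12→Request R1 ($64), Car 58→Request R7 ($56), Car 63→Request R3 ($61), Car 44→Request R6 ($60), Car 106→Request R2 ($65) — total 61+64+56+61+60+65 = $367.
Column-greedy (each request in turn goes to its best remaining driver) gives $326, worse by 41.
Next-best assignment: Car 31→Request R5, Car 12→Request R1, Car 58→Request R3, Car 63→Request R7, Car 44→Request R6, Car 106→Request R2 = $347.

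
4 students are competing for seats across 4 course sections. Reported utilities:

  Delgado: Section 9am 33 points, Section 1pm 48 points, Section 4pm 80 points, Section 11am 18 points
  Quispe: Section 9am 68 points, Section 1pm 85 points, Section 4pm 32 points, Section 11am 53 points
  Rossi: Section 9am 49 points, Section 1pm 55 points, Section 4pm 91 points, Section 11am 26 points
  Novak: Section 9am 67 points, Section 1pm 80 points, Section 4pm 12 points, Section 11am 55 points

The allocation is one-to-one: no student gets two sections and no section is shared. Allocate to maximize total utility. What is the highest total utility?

Max total: 269 points

This is a one-to-one assignment (maximum-weight bipartite matching).
Optimal: Delgado→Section 4pm (80 points), Quispe→Section 1pm (85 points), Rossi→Section 9am (49 points), Novak→Section 11am (55 points) — total 80+85+49+55 = 269 points.
Max-entry greedy (repeatedly take the single best remaining cell) gives 261 points, worse by 8.
Next-best assignment: Delgado→Section 9am, Quispe→Section 1pm, Rossi→Section 4pm, Novak→Section 11am = 264 points.
No other one-to-one assignment exceeds 269 points.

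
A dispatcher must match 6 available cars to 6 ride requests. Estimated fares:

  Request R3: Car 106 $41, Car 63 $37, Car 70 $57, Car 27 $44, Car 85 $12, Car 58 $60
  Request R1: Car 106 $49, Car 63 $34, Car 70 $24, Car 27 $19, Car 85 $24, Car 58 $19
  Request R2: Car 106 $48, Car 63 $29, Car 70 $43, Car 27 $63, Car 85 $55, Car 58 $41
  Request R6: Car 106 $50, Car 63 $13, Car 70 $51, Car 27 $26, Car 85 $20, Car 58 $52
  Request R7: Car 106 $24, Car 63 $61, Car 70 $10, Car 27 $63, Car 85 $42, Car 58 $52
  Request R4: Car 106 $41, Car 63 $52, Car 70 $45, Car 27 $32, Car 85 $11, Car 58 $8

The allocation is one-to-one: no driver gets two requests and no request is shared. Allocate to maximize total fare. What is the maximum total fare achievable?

Optimal: Car 106→Request R1 ($49), Car 63→Request R4 ($52), Car 70→Request R6 ($51), Car 27→Request R7 ($63), Car 85→Request R2 ($55), Car 58→Request R3 ($60) — total 49+52+51+63+55+60 = $330.
Column-greedy (each request in turn goes to its best remaining driver) gives $295, worse by 35.
Next-best assignment: Car 106→Request R1, Car 63→Request R4, Car 70→Request R3, Car 27→Request R7, Car 85→Request R2, Car 58→Request R6 = $328.

Maximum total: $330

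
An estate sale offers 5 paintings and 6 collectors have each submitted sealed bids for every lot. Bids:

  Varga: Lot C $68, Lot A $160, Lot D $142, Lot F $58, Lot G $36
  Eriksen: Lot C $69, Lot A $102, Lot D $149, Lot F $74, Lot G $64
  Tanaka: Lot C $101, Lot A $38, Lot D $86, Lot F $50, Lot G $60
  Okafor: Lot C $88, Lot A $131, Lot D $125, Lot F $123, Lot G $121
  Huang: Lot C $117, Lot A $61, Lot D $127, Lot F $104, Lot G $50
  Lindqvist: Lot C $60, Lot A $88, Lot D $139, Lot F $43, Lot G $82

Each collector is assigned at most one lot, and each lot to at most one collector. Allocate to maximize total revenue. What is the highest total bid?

Maximum total: $635

Optimal: Tanaka→Lot C ($101), Varga→Lot A ($160), Eriksen→Lot D ($149), Huang→Lot F ($104), Okafor→Lot G ($121) — total 101+160+149+104+121 = $635.
Next-best assignment: Huang→Lot C, Varga→Lot A, Eriksen→Lot D, Okafor→Lot F, Lindqvist→Lot G = $631.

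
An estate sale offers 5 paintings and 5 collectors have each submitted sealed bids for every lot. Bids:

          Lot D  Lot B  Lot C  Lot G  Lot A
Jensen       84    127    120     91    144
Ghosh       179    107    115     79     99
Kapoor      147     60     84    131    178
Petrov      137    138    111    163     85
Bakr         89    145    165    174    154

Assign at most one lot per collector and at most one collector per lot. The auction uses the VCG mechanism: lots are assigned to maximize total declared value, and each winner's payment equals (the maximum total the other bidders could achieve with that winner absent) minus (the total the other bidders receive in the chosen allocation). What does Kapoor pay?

Efficient allocation: Jensen→Lot B ($127), Ghosh→Lot D ($179), Kapoor→Lot A ($178), Petrov→Lot G ($163), Bakr→Lot C ($165); total welfare W = $812.
Kapoor receives Lot A at value $178, so the others get W − 178 = $634.
Without Kapoor: best allocation of the remaining 4 bidders over all 5 lots is Jensen→Lot A ($144), Ghosh→Lot D ($179), Petrov→Lot G ($163), Bakr→Lot C ($165), total $651.
VCG payment = (others' best without Kapoor) − (others' welfare with Kapoor) = 651 − 634 = $17.

Kapoor pays $17.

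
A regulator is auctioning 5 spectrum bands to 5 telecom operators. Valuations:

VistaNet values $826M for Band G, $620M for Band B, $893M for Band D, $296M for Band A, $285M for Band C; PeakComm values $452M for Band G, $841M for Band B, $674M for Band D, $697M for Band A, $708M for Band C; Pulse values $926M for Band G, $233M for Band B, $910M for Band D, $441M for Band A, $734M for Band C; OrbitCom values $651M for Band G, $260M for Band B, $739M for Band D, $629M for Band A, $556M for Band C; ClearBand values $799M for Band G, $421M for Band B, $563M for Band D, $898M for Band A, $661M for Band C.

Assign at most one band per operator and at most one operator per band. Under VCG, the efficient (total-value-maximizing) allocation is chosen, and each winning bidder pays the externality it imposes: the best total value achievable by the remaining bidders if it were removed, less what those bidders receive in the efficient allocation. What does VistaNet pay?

VistaNet pays $183M.

Efficient allocation: VistaNet→Band D ($893M), PeakComm→Band B ($841M), Pulse→Band G ($926M), OrbitCom→Band C ($556M), ClearBand→Band A ($898M); total welfare W = $4114M.
VistaNet receives Band D at value $893M, so the others get W − 893 = $3221M.
Without VistaNet: best allocation of the remaining 4 bidders over all 5 bands is PeakComm→Band B ($841M), Pulse→Band G ($926M), OrbitCom→Band D ($739M), ClearBand→Band A ($898M), total $3404M.
VCG payment = (others' best without VistaNet) − (others' welfare with VistaNet) = 3404 − 3221 = $183M.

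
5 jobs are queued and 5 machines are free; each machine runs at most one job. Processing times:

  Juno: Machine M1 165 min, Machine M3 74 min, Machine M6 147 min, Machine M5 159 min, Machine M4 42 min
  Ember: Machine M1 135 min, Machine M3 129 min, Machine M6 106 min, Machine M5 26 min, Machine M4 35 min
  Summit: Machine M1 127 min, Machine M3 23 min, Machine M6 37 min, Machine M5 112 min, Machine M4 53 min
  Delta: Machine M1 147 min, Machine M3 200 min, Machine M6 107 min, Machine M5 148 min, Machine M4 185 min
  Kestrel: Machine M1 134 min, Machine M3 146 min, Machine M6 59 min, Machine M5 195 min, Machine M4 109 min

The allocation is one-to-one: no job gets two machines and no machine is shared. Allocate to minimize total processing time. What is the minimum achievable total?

Minimum total: 297 min

Optimal: Juno→Machine M4 (42 min), Ember→Machine M5 (26 min), Summit→Machine M3 (23 min), Delta→Machine M1 (147 min), Kestrel→Machine M6 (59 min) — total 42+26+23+147+59 = 297 min.
Column-greedy (each machine in turn goes to its cheapest remaining job) gives 471 min, worse by 174.
Swapping Ember↔Delta (Ember→Machine M1 135 min, Delta→Machine M5 148 min) adds 110.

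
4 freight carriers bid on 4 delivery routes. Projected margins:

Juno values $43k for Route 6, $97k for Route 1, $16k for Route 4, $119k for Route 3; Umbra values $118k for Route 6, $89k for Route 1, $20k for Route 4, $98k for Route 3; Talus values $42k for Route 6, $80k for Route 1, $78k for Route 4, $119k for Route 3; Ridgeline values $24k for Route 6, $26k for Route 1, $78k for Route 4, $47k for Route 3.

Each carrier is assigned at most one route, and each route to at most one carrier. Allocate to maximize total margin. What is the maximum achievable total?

Treat this as an assignment problem: match each carrier to one route.
Optimal: Juno→Route 1 ($97k), Umbra→Route 6 ($118k), Talus→Route 3 ($119k), Ridgeline→Route 4 ($78k) — total 97+118+119+78 = $412k.
Max-entry greedy (repeatedly take the single best remaining cell) gives $395k, worse by 17.
Swapping Juno↔Umbra (Juno→Route 6 $43k, Umbra→Route 1 $89k) loses 83.

Maximum total: $412k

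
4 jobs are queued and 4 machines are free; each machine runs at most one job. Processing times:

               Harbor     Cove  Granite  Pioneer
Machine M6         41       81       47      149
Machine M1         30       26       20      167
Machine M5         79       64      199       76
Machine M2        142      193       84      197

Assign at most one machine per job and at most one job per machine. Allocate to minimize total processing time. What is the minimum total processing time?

Treat this as an assignment problem: match each job to one machine.
Optimal: Harbor→Machine M6 (41 min), Cove→Machine M1 (26 min), Granite→Machine M2 (84 min), Pioneer→Machine M5 (76 min) — total 41+26+84+76 = 227 min.
Min-entry greedy (repeatedly take the single cheapest remaining cell) gives 322 min, worse by 95.
No other one-to-one assignment undercuts 227 min.

Minimum total: 227 min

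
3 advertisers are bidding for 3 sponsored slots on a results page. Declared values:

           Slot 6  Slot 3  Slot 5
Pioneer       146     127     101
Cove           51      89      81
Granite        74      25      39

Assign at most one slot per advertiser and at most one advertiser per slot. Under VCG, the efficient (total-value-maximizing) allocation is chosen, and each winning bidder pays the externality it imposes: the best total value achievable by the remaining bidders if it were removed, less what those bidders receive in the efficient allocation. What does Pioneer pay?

Pioneer pays $8.

Efficient allocation: Pioneer→Slot 3 ($127), Cove→Slot 5 ($81), Granite→Slot 6 ($74); total welfare W = $282.
Pioneer receives Slot 3 at value $127, so the others get W − 127 = $155.
Without Pioneer: best allocation of the remaining 2 bidders over all 3 slots is Cove→Slot 3 ($89), Granite→Slot 6 ($74), total $163.
VCG payment = (others' best without Pioneer) − (others' welfare with Pioneer) = 163 − 155 = $8.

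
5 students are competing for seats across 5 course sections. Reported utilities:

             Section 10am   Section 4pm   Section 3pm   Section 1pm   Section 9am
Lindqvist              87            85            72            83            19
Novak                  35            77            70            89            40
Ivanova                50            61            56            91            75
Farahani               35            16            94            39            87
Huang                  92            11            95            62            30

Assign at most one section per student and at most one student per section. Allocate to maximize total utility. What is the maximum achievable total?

Optimal: Lindqvist→Section 10am (87 points), Novak→Section 4pm (77 points), Ivanova→Section 1pm (91 points), Farahani→Section 9am (87 points), Huang→Section 3pm (95 points) — total 87+77+91+87+95 = 437 points.
Row-greedy (each student in turn takes its best remaining section) gives 356 points, worse by 81.
Next-best assignment: Lindqvist→Section 4pm, Novak→Section 1pm, Ivanova→Section 9am, Farahani→Section 3pm, Huang→Section 10am = 435 points.
Swapping Ivanova↔Lindqvist (Ivanova→Section 10am 50 points, Lindqvist→Section 1pm 83 points) loses 45.

Max total: 437 points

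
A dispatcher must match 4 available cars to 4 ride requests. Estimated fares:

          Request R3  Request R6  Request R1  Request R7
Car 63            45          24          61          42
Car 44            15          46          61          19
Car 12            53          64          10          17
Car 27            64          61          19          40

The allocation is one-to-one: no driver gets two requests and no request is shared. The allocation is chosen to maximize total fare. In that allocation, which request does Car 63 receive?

Optimal: Car 63→Request R7 ($42), Car 44→Request R1 ($61), Car 12→Request R6 ($64), Car 27→Request R3 ($64) — total 42+61+64+64 = $231.
Car 63's own top request is Request R1 ($61), but forcing Car 63→Request R1 and reassigning the rest optimally gives only $208 — worse by 23.

Car 63 receives Request R7.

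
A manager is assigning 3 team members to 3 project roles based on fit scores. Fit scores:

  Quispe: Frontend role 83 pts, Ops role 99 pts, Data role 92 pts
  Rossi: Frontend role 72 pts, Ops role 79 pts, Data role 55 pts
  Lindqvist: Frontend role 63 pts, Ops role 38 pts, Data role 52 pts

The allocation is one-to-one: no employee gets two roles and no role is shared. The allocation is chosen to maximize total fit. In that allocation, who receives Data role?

Quispe receives Data role.

Optimal: Quispe→Data role (92 pts), Rossi→Ops role (79 pts), Lindqvist→Frontend role (63 pts) — total 92+79+63 = 234 pts.
Next-best assignment: Quispe→Ops role, Rossi→Frontend role, Lindqvist→Data role = 223 pts.
Swapping Lindqvist↔Rossi (Lindqvist→Ops role 38 pts, Rossi→Frontend role 72 pts) loses 32.
Quispe's own top role is Ops role (99 pts), but forcing Quispe→Ops role and reassigning the rest optimally gives only 223 pts — worse by 11.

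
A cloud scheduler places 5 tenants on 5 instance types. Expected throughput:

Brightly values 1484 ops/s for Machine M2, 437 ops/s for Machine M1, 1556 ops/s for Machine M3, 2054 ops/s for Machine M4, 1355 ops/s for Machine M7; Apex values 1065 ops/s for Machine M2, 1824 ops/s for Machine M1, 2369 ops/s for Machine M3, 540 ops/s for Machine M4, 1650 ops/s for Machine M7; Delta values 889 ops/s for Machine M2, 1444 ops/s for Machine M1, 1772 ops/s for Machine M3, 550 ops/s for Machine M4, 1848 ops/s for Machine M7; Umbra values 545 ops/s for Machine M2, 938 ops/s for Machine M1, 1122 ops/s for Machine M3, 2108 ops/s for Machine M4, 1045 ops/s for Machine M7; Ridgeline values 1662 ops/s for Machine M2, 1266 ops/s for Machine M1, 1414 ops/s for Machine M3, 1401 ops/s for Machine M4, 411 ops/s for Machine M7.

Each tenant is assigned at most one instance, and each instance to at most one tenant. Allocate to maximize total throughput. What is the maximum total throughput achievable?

Max total: 9075 ops/s

Treat this as an assignment problem: match each tenant to one instance.
Optimal: Brightly→Machine M2 (1484 ops/s), Apex→Machine M3 (2369 ops/s), Delta→Machine M7 (1848 ops/s), Umbra→Machine M4 (2108 ops/s), Ridgeline→Machine M1 (1266 ops/s) — total 1484+2369+1848+2108+1266 = 9075 ops/s.
Row-greedy (each tenant in turn takes its best remaining instance) gives 8871 ops/s, worse by 204.
Next-best assignment: Brightly→Machine M3, Apex→Machine M1, Delta→Machine M7, Umbra→Machine M4, Ridgeline→Machine M2 = 8998 ops/s.
Every other assignment is strictly worse.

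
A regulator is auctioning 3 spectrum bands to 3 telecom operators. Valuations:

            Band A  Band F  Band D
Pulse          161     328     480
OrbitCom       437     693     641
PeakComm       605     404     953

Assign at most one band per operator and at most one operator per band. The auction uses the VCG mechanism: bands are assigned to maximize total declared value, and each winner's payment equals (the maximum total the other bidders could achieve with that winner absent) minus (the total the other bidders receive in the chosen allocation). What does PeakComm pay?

Efficient allocation: Pulse→Band A ($161M), OrbitCom→Band F ($693M), PeakComm→Band D ($953M); total welfare W = $1807M.
PeakComm receives Band D at value $953M, so the others get W − 953 = $854M.
Without PeakComm: best allocation of the remaining 2 bidders over all 3 bands is Pulse→Band D ($480M), OrbitCom→Band F ($693M), total $1173M.
VCG payment = (others' best without PeakComm) − (others' welfare with PeakComm) = 1173 − 854 = $319M.

PeakComm pays $319M.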